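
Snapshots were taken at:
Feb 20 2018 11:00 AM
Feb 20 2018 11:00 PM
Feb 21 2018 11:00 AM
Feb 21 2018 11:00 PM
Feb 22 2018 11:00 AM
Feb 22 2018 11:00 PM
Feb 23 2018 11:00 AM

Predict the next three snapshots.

The interval is a steady 12 hours (12, 12, 12, 12, 12, 12).
Feb 23 2018 11:00 AM + 12 h = Feb 23 2018 11:00 PM.
Feb 23 2018 11:00 PM + 12 h = Feb 24 2018 11:00 AM.
Feb 24 2018 11:00 AM + 12 h = Feb 24 2018 11:00 PM.

Feb 23 2018 11:00 PM, Feb 24 2018 11:00 AM, Feb 24 2018 11:00 PM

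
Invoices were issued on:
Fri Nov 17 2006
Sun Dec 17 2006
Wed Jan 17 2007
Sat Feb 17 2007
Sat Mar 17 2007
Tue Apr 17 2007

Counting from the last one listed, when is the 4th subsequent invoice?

Gaps: 30, 31, 31, 28, 31 days — not constant. Every event is on the 17th of the month.
Pattern: the 17th of each month.
May 2007: Thu May 17 2007.
June 2007: Sun Jun 17 2007.
Next: July 2007 → Tue Jul 17 2007.
Next: August 2007 → Fri Aug 17 2007.

Fri Aug 17 2007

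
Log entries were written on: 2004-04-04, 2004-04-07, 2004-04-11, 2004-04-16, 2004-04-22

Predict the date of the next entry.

2004-04-29

Intervals are 3, 4, 5, 6 days — an arithmetic progression with common difference 1.
Next gap: 7 days. 2004-04-22 + 7 days = 2004-04-29.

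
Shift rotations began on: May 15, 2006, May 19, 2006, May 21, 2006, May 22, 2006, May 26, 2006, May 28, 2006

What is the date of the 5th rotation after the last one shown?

The gap pattern 4, 2, 1, 4, 2 repeats every 3 events.
These are the Mondays, Fridays and Sundays of each week.
The following Monday is May 29, 2006.
The following Friday is June 2, 2006.
Next Sunday: June 4, 2006.
The following Monday is June 5, 2006.
The following Friday is June 9, 2006.

June 9, 2006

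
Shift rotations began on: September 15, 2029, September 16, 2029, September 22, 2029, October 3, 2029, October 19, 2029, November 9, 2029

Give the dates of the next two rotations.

December 5, 2029; January 5, 2030

Gaps: 1, 6, 11, 16, 21 days — each gap is 5 larger than the previous one.
Next gap: 26 days. November 9, 2029 + 26 days = December 5, 2029.
Next gap: 31 days. December 5, 2029 + 31 days = January 5, 2030.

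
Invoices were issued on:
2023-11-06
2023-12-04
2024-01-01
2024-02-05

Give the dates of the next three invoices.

These are Mondays at 28- or 35-day spacing (28, 28, 35).
The pattern: 1st Monday of the month.
1st Monday of March 2024: 2024-03-04.
April 2024 — 1st Monday is 2024-04-01.
1st Monday of May 2024: 2024-05-06.

2024-03-04, 2024-04-01, 2024-05-06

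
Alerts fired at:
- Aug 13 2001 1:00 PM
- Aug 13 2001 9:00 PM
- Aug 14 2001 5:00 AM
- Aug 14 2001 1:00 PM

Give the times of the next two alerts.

The interval is a steady 8 hours (8, 8, 8).
Aug 14 2001 1:00 PM + 8 h = Aug 14 2001 9:00 PM.
Aug 14 2001 9:00 PM + 8 h = Aug 15 2001 5:00 AM.

Aug 14 2001 9:00 PM, Aug 15 2001 5:00 AM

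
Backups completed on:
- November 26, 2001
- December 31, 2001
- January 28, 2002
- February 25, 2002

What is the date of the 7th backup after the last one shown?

September 30, 2002

Every date is a Monday; gaps 35, 28, 28 days.
Each is the last Monday of its month (at least one falls on the 29th or later, ruling out '4th Monday').
Last Monday of March 2002: March 25, 2002.
Last Monday of April 2002: April 29, 2002.
Last Monday of May 2002: May 27, 2002.
Last Monday of June 2002: June 24, 2002.
Last Monday of July 2002: July 29, 2002.
August 2002 ends with Monday August 26, 2002.
September 2002 ends with Monday September 30, 2002.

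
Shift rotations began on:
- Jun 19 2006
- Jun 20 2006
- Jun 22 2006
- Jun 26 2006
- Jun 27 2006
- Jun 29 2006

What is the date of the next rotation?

The gap pattern 1, 2, 4, 1, 2 repeats every 3 events.
These are the Mondays, Tuesdays and Thursdays of each week.
Next Monday: Jul 3 2006.

Jul 3 2006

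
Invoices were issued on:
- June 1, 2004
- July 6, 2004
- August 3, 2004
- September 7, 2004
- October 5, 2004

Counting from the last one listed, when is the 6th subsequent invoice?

Gaps: 35, 28, 35, 28 days — a mix of 28 and 35. Every date is a Tuesday.
Each is the 1st Tuesday of its month.
November 2004 — 1st Tuesday is November 2, 2004.
December 2004 — 1st Tuesday is December 7, 2004.
1st Tuesday of January 2005: January 4, 2005.
February 2005 — 1st Tuesday is February 1, 2005.
1st Tuesday of March 2005: March 1, 2005.
1st Tuesday of April 2005: April 5, 2005.

April 5, 2005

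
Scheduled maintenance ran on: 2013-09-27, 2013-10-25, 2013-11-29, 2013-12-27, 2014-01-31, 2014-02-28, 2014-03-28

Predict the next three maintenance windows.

All Fridays; the gaps (28, 35, 28, 35, 28, 28) vary with month length.
This is the last Friday of each month.
April 2014 ends with Friday 2014-04-25.
Last Friday of May 2014: 2014-05-30.
Last Friday of June 2014: 2014-06-27.

2014-04-25, 2014-05-30, 2014-06-27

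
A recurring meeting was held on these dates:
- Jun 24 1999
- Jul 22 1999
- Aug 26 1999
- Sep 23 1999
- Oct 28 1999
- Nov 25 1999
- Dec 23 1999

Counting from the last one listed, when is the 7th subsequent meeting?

Jul 27 2000

Gaps: 28, 35, 28, 35, 28, 28 days — a mix of 28 and 35. Every date is a Thursday.
Each is the 4th Thursday of its month.
January 2000 — 4th Thursday is Jan 27 2000.
February 2000 — 4th Thursday is Feb 24 2000.
March 2000 — 4th Thursday is Mar 23 2000.
4th Thursday of April 2000: Apr 27 2000.
4th Thursday of May 2000: May 25 2000.
4th Thursday of June 2000: Jun 22 2000.
4th Thursday of July 2000: Jul 27 2000.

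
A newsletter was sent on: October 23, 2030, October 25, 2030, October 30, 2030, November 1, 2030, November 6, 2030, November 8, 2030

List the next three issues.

November 13, 2030; November 15, 2030; November 20, 2030

Gaps: 2, 5, 2, 5, 2 days — not constant, but cyclic with period 2.
The events fall on every Wednesday and Friday.
Next Wednesday: November 13, 2030.
The following Friday is November 15, 2030.
Next Wednesday: November 20, 2030.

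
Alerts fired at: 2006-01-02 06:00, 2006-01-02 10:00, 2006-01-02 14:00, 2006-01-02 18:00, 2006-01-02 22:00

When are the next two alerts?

2006-01-03 02:00, 2006-01-03 06:00

Spacing: 4, 4, 4, 4 h — constant 4 h.
2006-01-02 22:00 + 4 h = 2006-01-03 02:00.
2006-01-03 02:00 + 4 h = 2006-01-03 06:00.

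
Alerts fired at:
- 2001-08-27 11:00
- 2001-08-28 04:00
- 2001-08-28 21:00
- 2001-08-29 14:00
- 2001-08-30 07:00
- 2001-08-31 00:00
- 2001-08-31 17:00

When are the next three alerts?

Spacing: 17, 17, 17, 17, 17, 17 h — constant 17 h.
2001-08-31 17:00 + 17 h = 2001-09-01 10:00.
2001-09-01 10:00 + 17 h = 2001-09-02 03:00.
2001-09-02 03:00 + 17 h = 2001-09-02 20:00.

2001-09-01 10:00, 2001-09-02 03:00, 2001-09-02 20:00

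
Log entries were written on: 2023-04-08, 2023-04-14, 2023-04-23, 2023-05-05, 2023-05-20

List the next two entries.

The spacing grows by 3 each time: 6, 9, 12, 15 days.
Next gap: 18 days. 2023-05-20 + 18 days = 2023-06-07.
Next gap: 21 days. 2023-06-07 + 21 days = 2023-06-28.

2023-06-07, 2023-06-28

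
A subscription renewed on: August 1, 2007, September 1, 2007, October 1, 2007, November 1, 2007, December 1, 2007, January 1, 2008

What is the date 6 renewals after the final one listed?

Gaps: 31, 30, 31, 30, 31 days — not constant. Every event is on the 1st of the month.
Pattern: the 1st of each month.
February 2008: February 1, 2008.
March 2008: March 1, 2008.
April 2008: April 1, 2008.
Next: May 2008 → May 1, 2008.
Next: June 2008 → June 1, 2008.
July 2008: July 1, 2008.

July 1, 2008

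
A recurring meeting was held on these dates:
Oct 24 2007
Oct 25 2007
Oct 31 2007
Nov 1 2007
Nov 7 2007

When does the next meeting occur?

The gap pattern 1, 6, 1, 6 repeats every 2 events.
These are the Wednesdays and Thursdays of each week.
Next Thursday: Nov 8 2007.

Nov 8 2007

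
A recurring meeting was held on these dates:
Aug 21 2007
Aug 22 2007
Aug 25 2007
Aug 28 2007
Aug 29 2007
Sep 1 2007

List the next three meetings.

Sep 4 2007, Sep 5 2007, Sep 8 2007

The gap pattern 1, 3, 3, 1, 3 repeats every 3 events.
These are the Tuesdays, Wednesdays and Saturdays of each week.
Next Tuesday: Sep 4 2007.
Next Wednesday: Sep 5 2007.
Next Saturday: Sep 8 2007.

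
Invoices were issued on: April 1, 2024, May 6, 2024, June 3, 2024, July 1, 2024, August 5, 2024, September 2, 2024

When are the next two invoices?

October 7, 2024; November 4, 2024

All dates are Mondays, 35, 28, 28, 35, 28 days apart.
Specifically, the 1st Monday of each month.
1st Monday of October 2024: October 7, 2024.
1st Monday of November 2024: November 4, 2024.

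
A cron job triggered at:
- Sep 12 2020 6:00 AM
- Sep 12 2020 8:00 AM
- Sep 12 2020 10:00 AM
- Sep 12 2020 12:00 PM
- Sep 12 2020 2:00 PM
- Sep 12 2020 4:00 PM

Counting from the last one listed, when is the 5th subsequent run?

Sep 13 2020 2:00 AM

Spacing: 2, 2, 2, 2, 2 h — constant 2 h.
Sep 12 2020 4:00 PM + 2 h = Sep 12 2020 6:00 PM.
Sep 12 2020 6:00 PM + 2 h = Sep 12 2020 8:00 PM.
Sep 12 2020 8:00 PM + 2 h = Sep 12 2020 10:00 PM.
Sep 12 2020 10:00 PM + 2 h = Sep 13 2020 12:00 AM.
Sep 13 2020 12:00 AM + 2 h = Sep 13 2020 2:00 AM.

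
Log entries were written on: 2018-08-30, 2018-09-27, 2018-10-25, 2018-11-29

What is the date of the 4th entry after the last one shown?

2019-03-28

Every date is a Thursday; gaps 28, 28, 35 days.
Each is the last Thursday of its month (at least one falls on the 29th or later, ruling out '4th Thursday').
December 2018 ends with Thursday 2018-12-27.
January 2019 ends with Thursday 2019-01-31.
February 2019 ends with Thursday 2019-02-28.
March 2019 ends with Thursday 2019-03-28.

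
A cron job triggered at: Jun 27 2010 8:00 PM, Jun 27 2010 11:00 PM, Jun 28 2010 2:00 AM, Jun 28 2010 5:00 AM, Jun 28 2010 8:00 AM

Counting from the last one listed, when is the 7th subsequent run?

Gaps: 3, 3, 3, 3 hours — each event is 3 hours after the previous one.
Jun 28 2010 8:00 AM + 3 h = Jun 28 2010 11:00 AM.
Jun 28 2010 11:00 AM + 3 h = Jun 28 2010 2:00 PM.
Jun 28 2010 2:00 PM + 3 h = Jun 28 2010 5:00 PM.
Jun 28 2010 5:00 PM + 3 h = Jun 28 2010 8:00 PM.
Jun 28 2010 8:00 PM + 3 h = Jun 28 2010 11:00 PM.
Jun 28 2010 11:00 PM + 3 h = Jun 29 2010 2:00 AM.
Jun 29 2010 2:00 AM + 3 h = Jun 29 2010 5:00 AM.

Jun 29 2010 5:00 AM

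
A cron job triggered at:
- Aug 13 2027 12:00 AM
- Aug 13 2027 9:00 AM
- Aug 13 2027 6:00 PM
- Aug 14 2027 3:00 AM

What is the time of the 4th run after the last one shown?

Aug 15 2027 3:00 PM

Spacing: 9, 9, 9 h — constant 9 h.
Aug 14 2027 3:00 AM + 9 h = Aug 14 2027 12:00 PM.
Aug 14 2027 12:00 PM + 9 h = Aug 14 2027 9:00 PM.
Aug 14 2027 9:00 PM + 9 h = Aug 15 2027 6:00 AM.
Aug 15 2027 6:00 AM + 9 h = Aug 15 2027 3:00 PM.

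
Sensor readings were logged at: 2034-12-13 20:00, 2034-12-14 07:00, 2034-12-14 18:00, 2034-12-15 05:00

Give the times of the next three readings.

Gaps: 11, 11, 11 hours — each event is 11 hours after the previous one.
2034-12-15 05:00 + 11 h = 2034-12-15 16:00.
2034-12-15 16:00 + 11 h = 2034-12-16 03:00.
2034-12-16 03:00 + 11 h = 2034-12-16 14:00.

2034-12-15 16:00, 2034-12-16 03:00, 2034-12-16 14:00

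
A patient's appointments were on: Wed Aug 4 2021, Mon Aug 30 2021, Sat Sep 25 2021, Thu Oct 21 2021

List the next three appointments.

The spacing is 26, 26, 26 days — always 26 days.
Thu Oct 21 2021 + 26 days = Tue Nov 16 2021.
Tue Nov 16 2021 + 26 days = Sun Dec 12 2021.
Sun Dec 12 2021 + 26 days = Fri Jan 7 2022.

Tue Nov 16 2021, Sun Dec 12 2021, Fri Jan 7 2022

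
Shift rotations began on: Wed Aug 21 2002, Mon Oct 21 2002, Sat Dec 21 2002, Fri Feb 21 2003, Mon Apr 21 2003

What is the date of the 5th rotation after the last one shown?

Gaps: 61, 61, 62, 59 days — not constant. Every event is on the 21st of the month.
Pattern: the 21st of every 2 months.
June 2003: Sat Jun 21 2003.
Next: August 2003 → Thu Aug 21 2003.
Next: October 2003 → Tue Oct 21 2003.
Next: December 2003 → Sun Dec 21 2003.
Next: February 2004 → Sat Feb 21 2004.

Sat Feb 21 2004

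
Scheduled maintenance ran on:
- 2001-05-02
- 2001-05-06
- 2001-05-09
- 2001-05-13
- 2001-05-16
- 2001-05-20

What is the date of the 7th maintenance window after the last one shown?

Gaps: 4, 3, 4, 3, 4 days — not constant, but cyclic with period 2.
The events fall on every Wednesday and Sunday.
Next Wednesday: 2001-05-23.
Next Sunday: 2001-05-27.
Next Wednesday: 2001-05-30.
Next Sunday: 2001-06-03.
The following Wednesday is 2001-06-06.
Next Sunday: 2001-06-10.
The following Wednesday is 2001-06-13.

2001-06-13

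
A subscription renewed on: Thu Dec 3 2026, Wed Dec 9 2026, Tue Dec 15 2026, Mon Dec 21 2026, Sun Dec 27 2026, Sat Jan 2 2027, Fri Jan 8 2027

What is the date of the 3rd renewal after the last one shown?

Gaps between consecutive events: 6, 6, 6, 6, 6, 6 days — a constant 6-day interval.
Fri Jan 8 2027 + 6 days = Thu Jan 14 2027.
Thu Jan 14 2027 + 6 days = Wed Jan 20 2027.
Wed Jan 20 2027 + 6 days = Tue Jan 26 2027.

Tue Jan 26 2027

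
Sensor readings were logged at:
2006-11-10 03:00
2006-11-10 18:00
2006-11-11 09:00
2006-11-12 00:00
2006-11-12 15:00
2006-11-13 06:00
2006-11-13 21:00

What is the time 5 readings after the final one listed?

2006-11-17 00:00

Spacing: 15, 15, 15, 15, 15, 15 h — constant 15 h.
2006-11-13 21:00 + 15 h = 2006-11-14 12:00.
2006-11-14 12:00 + 15 h = 2006-11-15 03:00.
2006-11-15 03:00 + 15 h = 2006-11-15 18:00.
2006-11-15 18:00 + 15 h = 2006-11-16 09:00.
2006-11-16 09:00 + 15 h = 2006-11-17 00:00.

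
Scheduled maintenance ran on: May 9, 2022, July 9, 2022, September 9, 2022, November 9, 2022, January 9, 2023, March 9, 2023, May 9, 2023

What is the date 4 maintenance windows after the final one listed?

January 9, 2024

Each date is the 9th; the gaps (61, 62, 61, 61, 59, 61) track the month lengths.
The rule is the 9th of every 2 months.
Next: July 2023 → July 9, 2023.
September 2023: September 9, 2023.
Next: November 2023 → November 9, 2023.
January 2024: January 9, 2024.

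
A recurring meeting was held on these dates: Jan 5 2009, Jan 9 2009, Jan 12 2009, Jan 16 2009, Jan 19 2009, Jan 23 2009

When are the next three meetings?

Jan 26 2009, Jan 30 2009, Feb 2 2009

The gap pattern 4, 3, 4, 3, 4 repeats every 2 events.
These are the Mondays and Fridays of each week.
The following Monday is Jan 26 2009.
Next Friday: Jan 30 2009.
Next Monday: Feb 2 2009.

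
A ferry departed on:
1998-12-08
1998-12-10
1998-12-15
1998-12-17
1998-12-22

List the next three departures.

1998-12-24, 1998-12-29, 1998-12-31

Every event lands on a Tuesday or Thursday (gaps cycle 2, 5, 2, 5).
So the schedule is: every Tuesday and Thursday.
Next Thursday: 1998-12-24.
The following Tuesday is 1998-12-29.
Next Thursday: 1998-12-31.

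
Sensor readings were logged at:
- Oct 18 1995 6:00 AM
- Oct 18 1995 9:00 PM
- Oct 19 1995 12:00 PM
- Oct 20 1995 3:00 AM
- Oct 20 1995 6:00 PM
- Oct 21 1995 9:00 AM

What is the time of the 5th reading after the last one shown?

Gaps: 15, 15, 15, 15, 15 hours — each event is 15 hours after the previous one.
Oct 21 1995 9:00 AM + 15 h = Oct 22 1995 12:00 AM.
Oct 22 1995 12:00 AM + 15 h = Oct 22 1995 3:00 PM.
Oct 22 1995 3:00 PM + 15 h = Oct 23 1995 6:00 AM.
Oct 23 1995 6:00 AM + 15 h = Oct 23 1995 9:00 PM.
Oct 23 1995 9:00 PM + 15 h = Oct 24 1995 12:00 PM.

Oct 24 1995 12:00 PM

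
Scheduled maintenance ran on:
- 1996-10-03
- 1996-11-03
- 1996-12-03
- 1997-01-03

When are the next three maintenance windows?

Each date is the 3rd; the gaps (31, 30, 31) track the month lengths.
The rule is the 3rd of each month.
February 1997: 1997-02-03.
March 1997: 1997-03-03.
Next: April 1997 → 1997-04-03.

1997-02-03, 1997-03-03, 1997-04-03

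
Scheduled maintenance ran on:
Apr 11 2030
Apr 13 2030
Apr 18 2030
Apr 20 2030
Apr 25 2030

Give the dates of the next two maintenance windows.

Apr 27 2030, May 2 2030

Every event lands on a Thursday or Saturday (gaps cycle 2, 5, 2, 5).
So the schedule is: every Thursday and Saturday.
The following Saturday is Apr 27 2030.
The following Thursday is May 2 2030.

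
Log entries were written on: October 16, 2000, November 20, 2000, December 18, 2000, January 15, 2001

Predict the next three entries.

All dates are Mondays, 35, 28, 28 days apart.
Specifically, the 3rd Monday of each month.
3rd Monday of February 2001: February 19, 2001.
March 2001 — 3rd Monday is March 19, 2001.
3rd Monday of April 2001: April 16, 2001.

February 19, 2001; March 19, 2001; April 16, 2001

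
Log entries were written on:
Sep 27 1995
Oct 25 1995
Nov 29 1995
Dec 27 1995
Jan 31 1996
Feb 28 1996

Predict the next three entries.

Mar 27 1996, Apr 24 1996, May 29 1996

These are Wednesdays with 28, 35, 28, 35, 28-day gaps.
Each is the final Wednesday of its month — Nov 29 1995 is past the 28th, so '4th Wednesday' doesn't fit.
Last Wednesday of March 1996: Mar 27 1996.
Last Wednesday of April 1996: Apr 24 1996.
May 1996 ends with Wednesday May 29 1996.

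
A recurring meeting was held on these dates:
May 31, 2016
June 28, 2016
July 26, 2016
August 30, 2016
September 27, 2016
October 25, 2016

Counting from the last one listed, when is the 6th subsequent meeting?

April 25, 2017

Every date is a Tuesday; gaps 28, 28, 35, 28, 28 days.
Each is the last Tuesday of its month (at least one falls on the 29th or later, ruling out '4th Tuesday').
November 2016 ends with Tuesday November 29, 2016.
Last Tuesday of December 2016: December 27, 2016.
January 2017 ends with Tuesday January 31, 2017.
February 2017 ends with Tuesday February 28, 2017.
March 2017 ends with Tuesday March 28, 2017.
April 2017 ends with Tuesday April 25, 2017.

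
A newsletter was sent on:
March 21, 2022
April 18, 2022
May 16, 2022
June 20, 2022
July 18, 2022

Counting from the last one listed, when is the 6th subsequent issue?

All dates are Mondays, 28, 28, 35, 28 days apart.
Specifically, the 3rd Monday of each month.
3rd Monday of August 2022: August 15, 2022.
September 2022 — 3rd Monday is September 19, 2022.
October 2022 — 3rd Monday is October 17, 2022.
November 2022 — 3rd Monday is November 21, 2022.
December 2022 — 3rd Monday is December 19, 2022.
3rd Monday of January 2023: January 16, 2023.

January 16, 2023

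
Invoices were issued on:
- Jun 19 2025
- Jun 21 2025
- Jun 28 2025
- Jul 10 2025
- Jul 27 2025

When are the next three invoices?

Gaps: 2, 7, 12, 17 days — each gap is 5 larger than the previous one.
Next gap: 22 days. Jul 27 2025 + 22 days = Aug 18 2025.
Next gap: 27 days. Aug 18 2025 + 27 days = Sep 14 2025.
Next gap: 32 days. Sep 14 2025 + 32 days = Oct 16 2025.

Aug 18 2025, Sep 14 2025, Oct 16 2025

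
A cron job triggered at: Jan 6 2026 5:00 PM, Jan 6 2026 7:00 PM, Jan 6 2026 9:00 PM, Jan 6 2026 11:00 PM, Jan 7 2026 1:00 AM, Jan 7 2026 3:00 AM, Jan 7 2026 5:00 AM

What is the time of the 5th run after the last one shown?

Spacing: 2, 2, 2, 2, 2, 2 h — constant 2 h.
Jan 7 2026 5:00 AM + 2 h = Jan 7 2026 7:00 AM.
Jan 7 2026 7:00 AM + 2 h = Jan 7 2026 9:00 AM.
Jan 7 2026 9:00 AM + 2 h = Jan 7 2026 11:00 AM.
Jan 7 2026 11:00 AM + 2 h = Jan 7 2026 1:00 PM.
Jan 7 2026 1:00 PM + 2 h = Jan 7 2026 3:00 PM.

Jan 7 2026 3:00 PM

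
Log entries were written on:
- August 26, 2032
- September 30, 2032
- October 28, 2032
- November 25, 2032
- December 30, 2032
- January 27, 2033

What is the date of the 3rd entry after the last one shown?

April 28, 2033

These are Thursdays with 35, 28, 28, 35, 28-day gaps.
Each is the final Thursday of its month — September 30, 2032 is past the 28th, so '4th Thursday' doesn't fit.
February 2033 ends with Thursday February 24, 2033.
Last Thursday of March 2033: March 31, 2033.
Last Thursday of April 2033: April 28, 2033.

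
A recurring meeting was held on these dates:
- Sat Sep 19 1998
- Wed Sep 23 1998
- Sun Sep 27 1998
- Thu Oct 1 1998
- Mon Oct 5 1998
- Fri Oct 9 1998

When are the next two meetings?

The spacing is 4, 4, 4, 4, 4 days — always 4 days.
Fri Oct 9 1998 + 4 days = Tue Oct 13 1998.
Tue Oct 13 1998 + 4 days = Sat Oct 17 1998.

Tue Oct 13 1998, Sat Oct 17 1998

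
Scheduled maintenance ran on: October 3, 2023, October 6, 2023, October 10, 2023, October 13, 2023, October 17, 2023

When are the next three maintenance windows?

October 20, 2023; October 24, 2023; October 27, 2023

The gap pattern 3, 4, 3, 4 repeats every 2 events.
These are the Tuesdays and Fridays of each week.
Next Friday: October 20, 2023.
The following Tuesday is October 24, 2023.
Next Friday: October 27, 2023.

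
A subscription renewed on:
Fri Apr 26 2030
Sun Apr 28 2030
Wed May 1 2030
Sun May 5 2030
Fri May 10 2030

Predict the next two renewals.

Intervals are 2, 3, 4, 5 days — an arithmetic progression with common difference 1.
Next gap: 6 days. Fri May 10 2030 + 6 days = Thu May 16 2030.
Next gap: 7 days. Thu May 16 2030 + 7 days = Thu May 23 2030.

Thu May 16 2030, Thu May 23 2030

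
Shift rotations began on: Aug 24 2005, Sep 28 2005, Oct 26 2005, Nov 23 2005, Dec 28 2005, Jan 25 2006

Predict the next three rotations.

Gaps: 35, 28, 28, 35, 28 days — a mix of 28 and 35. Every date is a Wednesday.
Each is the 4th Wednesday of its month.
4th Wednesday of February 2006: Feb 22 2006.
March 2006 — 4th Wednesday is Mar 22 2006.
4th Wednesday of April 2006: Apr 26 2006.

Feb 22 2006, Mar 22 2006, Apr 26 2006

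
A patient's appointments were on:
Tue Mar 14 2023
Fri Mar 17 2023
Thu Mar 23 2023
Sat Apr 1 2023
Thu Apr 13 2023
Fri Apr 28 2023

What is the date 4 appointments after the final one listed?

The spacing grows by 3 each time: 3, 6, 9, 12, 15 days.
Next gap: 18 days. Fri Apr 28 2023 + 18 days = Tue May 16 2023.
Next gap: 21 days. Tue May 16 2023 + 21 days = Tue Jun 6 2023.
Next gap: 24 days. Tue Jun 6 2023 + 24 days = Fri Jun 30 2023.
Next gap: 27 days. Fri Jun 30 2023 + 27 days = Thu Jul 27 2023.

Thu Jul 27 2023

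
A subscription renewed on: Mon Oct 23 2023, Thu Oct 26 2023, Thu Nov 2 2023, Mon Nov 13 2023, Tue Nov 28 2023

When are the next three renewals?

Sun Dec 17 2023, Tue Jan 9 2024, Mon Feb 5 2024

The spacing grows by 4 each time: 3, 7, 11, 15 days.
Next gap: 19 days. Tue Nov 28 2023 + 19 days = Sun Dec 17 2023.
Next gap: 23 days. Sun Dec 17 2023 + 23 days = Tue Jan 9 2024.
Next gap: 27 days. Tue Jan 9 2024 + 27 days = Mon Feb 5 2024.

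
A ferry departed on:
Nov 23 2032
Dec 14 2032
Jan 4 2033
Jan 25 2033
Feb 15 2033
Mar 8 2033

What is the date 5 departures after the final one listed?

Jun 21 2033

The spacing is 21, 21, 21, 21, 21 days — always 21 days.
Mar 8 2033 + 21 days = Mar 29 2033.
Mar 29 2033 + 21 days = Apr 19 2033.
Apr 19 2033 + 21 days = May 10 2033.
May 10 2033 + 21 days = May 31 2033.
May 31 2033 + 21 days = Jun 21 2033.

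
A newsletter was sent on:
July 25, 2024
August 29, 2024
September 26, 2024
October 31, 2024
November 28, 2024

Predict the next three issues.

December 26, 2024; January 30, 2025; February 27, 2025

Every date is a Thursday; gaps 35, 28, 35, 28 days.
Each is the last Thursday of its month (at least one falls on the 29th or later, ruling out '4th Thursday').
December 2024 ends with Thursday December 26, 2024.
Last Thursday of January 2025: January 30, 2025.
Last Thursday of February 2025: February 27, 2025.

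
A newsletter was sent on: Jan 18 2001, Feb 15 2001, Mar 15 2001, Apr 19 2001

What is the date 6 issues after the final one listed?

Gaps: 28, 28, 35 days — a mix of 28 and 35. Every date is a Thursday.
Each is the 3rd Thursday of its month.
May 2001 — 3rd Thursday is May 17 2001.
June 2001 — 3rd Thursday is Jun 21 2001.
3rd Thursday of July 2001: Jul 19 2001.
August 2001 — 3rd Thursday is Aug 16 2001.
September 2001 — 3rd Thursday is Sep 20 2001.
October 2001 — 3rd Thursday is Oct 18 2001.

Oct 18 2001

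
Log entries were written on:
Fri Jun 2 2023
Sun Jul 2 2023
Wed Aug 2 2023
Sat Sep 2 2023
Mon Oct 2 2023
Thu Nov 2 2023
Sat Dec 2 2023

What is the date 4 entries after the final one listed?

Each date is the 2nd; the gaps (30, 31, 31, 30, 31, 30) track the month lengths.
The rule is the 2nd of each month.
January 2024: Tue Jan 2 2024.
February 2024: Fri Feb 2 2024.
Next: March 2024 → Sat Mar 2 2024.
April 2024: Tue Apr 2 2024.

Tue Apr 2 2024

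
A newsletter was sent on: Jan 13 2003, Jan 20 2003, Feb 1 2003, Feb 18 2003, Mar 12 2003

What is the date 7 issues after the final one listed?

Gaps: 7, 12, 17, 22 days — each gap is 5 larger than the previous one.
Next gap: 27 days. Mar 12 2003 + 27 days = Apr 8 2003.
Next gap: 32 days. Apr 8 2003 + 32 days = May 10 2003.
Next gap: 37 days. May 10 2003 + 37 days = Jun 16 2003.
Next gap: 42 days. Jun 16 2003 + 42 days = Jul 28 2003.
Next gap: 47 days. Jul 28 2003 + 47 days = Sep 13 2003.
Next gap: 52 days. Sep 13 2003 + 52 days = Nov 4 2003.
Next gap: 57 days. Nov 4 2003 + 57 days = Dec 31 2003.

Dec 31 2003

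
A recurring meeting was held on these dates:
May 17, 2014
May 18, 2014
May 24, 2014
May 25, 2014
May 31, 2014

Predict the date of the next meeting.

Gaps: 1, 6, 1, 6 days — not constant, but cyclic with period 2.
The events fall on every Saturday and Sunday.
The following Sunday is June 1, 2014.

June 1, 2014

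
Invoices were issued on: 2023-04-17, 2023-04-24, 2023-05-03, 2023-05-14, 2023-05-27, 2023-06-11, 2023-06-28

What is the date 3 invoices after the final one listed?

The spacing grows by 2 each time: 7, 9, 11, 13, 15, 17 days.
Next gap: 19 days. 2023-06-28 + 19 days = 2023-07-17.
Next gap: 21 days. 2023-07-17 + 21 days = 2023-08-07.
Next gap: 23 days. 2023-08-07 + 23 days = 2023-08-30.

2023-08-30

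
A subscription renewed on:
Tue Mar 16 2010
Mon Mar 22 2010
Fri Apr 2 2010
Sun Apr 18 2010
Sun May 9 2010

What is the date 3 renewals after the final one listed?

Tue Aug 10 2010

Intervals are 6, 11, 16, 21 days — an arithmetic progression with common difference 5.
Next gap: 26 days. Sun May 9 2010 + 26 days = Fri Jun 4 2010.
Next gap: 31 days. Fri Jun 4 2010 + 31 days = Mon Jul 5 2010.
Next gap: 36 days. Mon Jul 5 2010 + 36 days = Tue Aug 10 2010.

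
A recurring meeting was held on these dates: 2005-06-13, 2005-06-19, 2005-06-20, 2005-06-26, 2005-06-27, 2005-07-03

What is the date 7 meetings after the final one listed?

2005-07-25

Gaps: 6, 1, 6, 1, 6 days — not constant, but cyclic with period 2.
The events fall on every Monday and Sunday.
Next Monday: 2005-07-04.
The following Sunday is 2005-07-10.
Next Monday: 2005-07-11.
Next Sunday: 2005-07-17.
The following Monday is 2005-07-18.
The following Sunday is 2005-07-24.
Next Monday: 2005-07-25.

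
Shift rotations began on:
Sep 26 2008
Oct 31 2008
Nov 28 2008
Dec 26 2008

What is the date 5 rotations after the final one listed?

May 29 2009

Every date is a Friday; gaps 35, 28, 28 days.
Each is the last Friday of its month (at least one falls on the 29th or later, ruling out '4th Friday').
Last Friday of January 2009: Jan 30 2009.
Last Friday of February 2009: Feb 27 2009.
Last Friday of March 2009: Mar 27 2009.
April 2009 ends with Friday Apr 24 2009.
May 2009 ends with Friday May 29 2009.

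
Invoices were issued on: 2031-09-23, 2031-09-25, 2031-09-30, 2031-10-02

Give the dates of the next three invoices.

2031-10-07, 2031-10-09, 2031-10-14

Every event lands on a Tuesday or Thursday (gaps cycle 2, 5, 2).
So the schedule is: every Tuesday and Thursday.
The following Tuesday is 2031-10-07.
Next Thursday: 2031-10-09.
Next Tuesday: 2031-10-14.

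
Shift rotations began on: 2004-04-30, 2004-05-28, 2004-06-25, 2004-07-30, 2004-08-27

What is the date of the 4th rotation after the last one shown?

2004-12-31

These are Fridays with 28, 28, 35, 28-day gaps.
Each is the final Friday of its month — 2004-04-30 is past the 28th, so '4th Friday' doesn't fit.
September 2004 ends with Friday 2004-09-24.
October 2004 ends with Friday 2004-10-29.
November 2004 ends with Friday 2004-11-26.
December 2004 ends with Friday 2004-12-31.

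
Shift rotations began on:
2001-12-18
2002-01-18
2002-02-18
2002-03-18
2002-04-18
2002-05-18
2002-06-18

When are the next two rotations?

Gaps: 31, 31, 28, 31, 30, 31 days — not constant. Every event is on the 18th of the month.
Pattern: the 18th of each month.
July 2002: 2002-07-18.
August 2002: 2002-08-18.

2002-07-18, 2002-08-18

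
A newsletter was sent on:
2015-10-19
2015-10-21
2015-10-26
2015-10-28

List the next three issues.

Gaps: 2, 5, 2 days — not constant, but cyclic with period 2.
The events fall on every Monday and Wednesday.
The following Monday is 2015-11-02.
The following Wednesday is 2015-11-04.
Next Monday: 2015-11-09.

2015-11-02, 2015-11-04, 2015-11-09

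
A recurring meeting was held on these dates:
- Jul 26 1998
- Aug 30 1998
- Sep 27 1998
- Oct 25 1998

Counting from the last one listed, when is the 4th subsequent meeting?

All Sundays; the gaps (35, 28, 28) vary with month length.
This is the last Sunday of each month.
Last Sunday of November 1998: Nov 29 1998.
December 1998 ends with Sunday Dec 27 1998.
January 1999 ends with Sunday Jan 31 1999.
February 1999 ends with Sunday Feb 28 1999.

Feb 28 1999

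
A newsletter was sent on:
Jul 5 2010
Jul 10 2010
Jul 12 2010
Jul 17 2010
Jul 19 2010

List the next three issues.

The gap pattern 5, 2, 5, 2 repeats every 2 events.
These are the Mondays and Saturdays of each week.
Next Saturday: Jul 24 2010.
Next Monday: Jul 26 2010.
Next Saturday: Jul 31 2010.

Jul 24 2010, Jul 26 2010, Jul 31 2010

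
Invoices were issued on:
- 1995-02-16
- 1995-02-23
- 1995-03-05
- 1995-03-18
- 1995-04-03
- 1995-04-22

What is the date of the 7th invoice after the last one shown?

Gaps: 7, 10, 13, 16, 19 days — each gap is 3 larger than the previous one.
Next gap: 22 days. 1995-04-22 + 22 days = 1995-05-14.
Next gap: 25 days. 1995-05-14 + 25 days = 1995-06-08.
Next gap: 28 days. 1995-06-08 + 28 days = 1995-07-06.
Next gap: 31 days. 1995-07-06 + 31 days = 1995-08-06.
Next gap: 34 days. 1995-08-06 + 34 days = 1995-09-09.
Next gap: 37 days. 1995-09-09 + 37 days = 1995-10-16.
Next gap: 40 days. 1995-10-16 + 40 days = 1995-11-25.

1995-11-25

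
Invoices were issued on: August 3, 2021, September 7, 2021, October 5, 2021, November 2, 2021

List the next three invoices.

Gaps: 35, 28, 28 days — a mix of 28 and 35. Every date is a Tuesday.
Each is the 1st Tuesday of its month.
December 2021 — 1st Tuesday is December 7, 2021.
1st Tuesday of January 2022: January 4, 2022.
February 2022 — 1st Tuesday is February 1, 2022.

December 7, 2021; January 4, 2022; February 1, 2022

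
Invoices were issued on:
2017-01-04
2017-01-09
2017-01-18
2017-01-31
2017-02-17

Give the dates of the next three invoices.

2017-03-10, 2017-04-04, 2017-05-03

Intervals are 5, 9, 13, 17 days — an arithmetic progression with common difference 4.
Next gap: 21 days. 2017-02-17 + 21 days = 2017-03-10.
Next gap: 25 days. 2017-03-10 + 25 days = 2017-04-04.
Next gap: 29 days. 2017-04-04 + 29 days = 2017-05-03.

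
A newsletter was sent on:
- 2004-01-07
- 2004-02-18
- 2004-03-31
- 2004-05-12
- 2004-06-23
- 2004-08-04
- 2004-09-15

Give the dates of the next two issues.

2004-10-27, 2004-12-08

The spacing is 42, 42, 42, 42, 42, 42 days — always 42 days.
2004-09-15 + 42 days = 2004-10-27.
2004-10-27 + 42 days = 2004-12-08.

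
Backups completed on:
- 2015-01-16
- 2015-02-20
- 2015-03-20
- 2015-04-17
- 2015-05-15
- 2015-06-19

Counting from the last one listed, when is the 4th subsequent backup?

2015-10-16

Gaps: 35, 28, 28, 28, 35 days — a mix of 28 and 35. Every date is a Friday.
Each is the 3rd Friday of its month.
3rd Friday of July 2015: 2015-07-17.
3rd Friday of August 2015: 2015-08-21.
3rd Friday of September 2015: 2015-09-18.
3rd Friday of October 2015: 2015-10-16.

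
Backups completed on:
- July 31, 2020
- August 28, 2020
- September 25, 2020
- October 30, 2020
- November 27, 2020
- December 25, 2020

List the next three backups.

January 29, 2021; February 26, 2021; March 26, 2021

These are Fridays with 28, 28, 35, 28, 28-day gaps.
Each is the final Friday of its month — July 31, 2020 is past the 28th, so '4th Friday' doesn't fit.
January 2021 ends with Friday January 29, 2021.
Last Friday of February 2021: February 26, 2021.
Last Friday of March 2021: March 26, 2021.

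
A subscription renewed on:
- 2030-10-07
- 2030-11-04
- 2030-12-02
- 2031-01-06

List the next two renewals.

All dates are Mondays, 28, 28, 35 days apart.
Specifically, the 1st Monday of each month.
February 2031 — 1st Monday is 2031-02-03.
March 2031 — 1st Monday is 2031-03-03.

2031-02-03, 2031-03-03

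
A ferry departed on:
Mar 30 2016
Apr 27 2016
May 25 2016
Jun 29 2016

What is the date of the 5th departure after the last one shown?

Nov 30 2016

These are Wednesdays with 28, 28, 35-day gaps.
Each is the final Wednesday of its month — Mar 30 2016 is past the 28th, so '4th Wednesday' doesn't fit.
Last Wednesday of July 2016: Jul 27 2016.
Last Wednesday of August 2016: Aug 31 2016.
September 2016 ends with Wednesday Sep 28 2016.
Last Wednesday of October 2016: Oct 26 2016.
November 2016 ends with Wednesday Nov 30 2016.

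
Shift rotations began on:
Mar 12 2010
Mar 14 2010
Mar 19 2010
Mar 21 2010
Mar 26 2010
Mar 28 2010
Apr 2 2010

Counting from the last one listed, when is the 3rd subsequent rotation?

Apr 11 2010

Every event lands on a Friday or Sunday (gaps cycle 2, 5, 2, 5, 2, 5).
So the schedule is: every Friday and Sunday.
The following Sunday is Apr 4 2010.
Next Friday: Apr 9 2010.
Next Sunday: Apr 11 2010.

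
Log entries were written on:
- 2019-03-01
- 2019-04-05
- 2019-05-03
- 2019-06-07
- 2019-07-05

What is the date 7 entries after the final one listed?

2020-02-07

All dates are Fridays, 35, 28, 35, 28 days apart.
Specifically, the 1st Friday of each month.
1st Friday of August 2019: 2019-08-02.
September 2019 — 1st Friday is 2019-09-06.
1st Friday of October 2019: 2019-10-04.
November 2019 — 1st Friday is 2019-11-01.
December 2019 — 1st Friday is 2019-12-06.
January 2020 — 1st Friday is 2020-01-03.
1st Friday of February 2020: 2020-02-07.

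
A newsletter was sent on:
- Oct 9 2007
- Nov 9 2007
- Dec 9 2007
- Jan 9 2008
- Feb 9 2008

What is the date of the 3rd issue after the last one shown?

Gaps: 31, 30, 31, 31 days — not constant. Every event is on the 9th of the month.
Pattern: the 9th of each month.
March 2008: Mar 9 2008.
Next: April 2008 → Apr 9 2008.
Next: May 2008 → May 9 2008.

May 9 2008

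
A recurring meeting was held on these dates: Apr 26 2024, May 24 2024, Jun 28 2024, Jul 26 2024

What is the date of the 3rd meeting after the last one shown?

All dates are Fridays, 28, 35, 28 days apart.
Specifically, the 4th Friday of each month.
August 2024 — 4th Friday is Aug 23 2024.
4th Friday of September 2024: Sep 27 2024.
4th Friday of October 2024: Oct 25 2024.

Oct 25 2024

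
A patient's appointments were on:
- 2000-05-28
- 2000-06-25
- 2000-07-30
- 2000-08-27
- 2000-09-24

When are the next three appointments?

Every date is a Sunday; gaps 28, 35, 28, 28 days.
Each is the last Sunday of its month (at least one falls on the 29th or later, ruling out '4th Sunday').
Last Sunday of October 2000: 2000-10-29.
Last Sunday of November 2000: 2000-11-26.
Last Sunday of December 2000: 2000-12-31.

2000-10-29, 2000-11-26, 2000-12-31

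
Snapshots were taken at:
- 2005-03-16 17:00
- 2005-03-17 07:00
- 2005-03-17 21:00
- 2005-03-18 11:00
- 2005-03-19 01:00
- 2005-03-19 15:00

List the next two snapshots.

2005-03-20 05:00, 2005-03-20 19:00

The interval is a steady 14 hours (14, 14, 14, 14, 14).
2005-03-19 15:00 + 14 h = 2005-03-20 05:00.
2005-03-20 05:00 + 14 h = 2005-03-20 19:00.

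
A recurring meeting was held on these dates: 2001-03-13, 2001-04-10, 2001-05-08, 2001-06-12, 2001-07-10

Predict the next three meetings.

Gaps: 28, 28, 35, 28 days — a mix of 28 and 35. Every date is a Tuesday.
Each is the 2nd Tuesday of its month.
August 2001 — 2nd Tuesday is 2001-08-14.
September 2001 — 2nd Tuesday is 2001-09-11.
October 2001 — 2nd Tuesday is 2001-10-09.

2001-08-14, 2001-09-11, 2001-10-09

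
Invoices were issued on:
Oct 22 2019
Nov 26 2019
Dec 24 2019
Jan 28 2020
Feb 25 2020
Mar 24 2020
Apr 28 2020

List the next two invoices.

All dates are Tuesdays, 35, 28, 35, 28, 28, 35 days apart.
Specifically, the 4th Tuesday of each month.
4th Tuesday of May 2020: May 26 2020.
June 2020 — 4th Tuesday is Jun 23 2020.

May 26 2020, Jun 23 2020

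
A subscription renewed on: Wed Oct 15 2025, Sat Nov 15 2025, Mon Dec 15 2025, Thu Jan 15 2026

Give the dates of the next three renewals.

Gaps: 31, 30, 31 days — not constant. Every event is on the 15th of the month.
Pattern: the 15th of each month.
Next: February 2026 → Sun Feb 15 2026.
Next: March 2026 → Sun Mar 15 2026.
April 2026: Wed Apr 15 2026.

Sun Feb 15 2026, Sun Mar 15 2026, Wed Apr 15 2026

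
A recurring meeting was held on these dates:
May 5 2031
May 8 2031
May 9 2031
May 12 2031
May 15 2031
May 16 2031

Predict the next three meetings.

May 19 2031, May 22 2031, May 23 2031

The gap pattern 3, 1, 3, 3, 1 repeats every 3 events.
These are the Mondays, Thursdays and Fridays of each week.
Next Monday: May 19 2031.
Next Thursday: May 22 2031.
The following Friday is May 23 2031.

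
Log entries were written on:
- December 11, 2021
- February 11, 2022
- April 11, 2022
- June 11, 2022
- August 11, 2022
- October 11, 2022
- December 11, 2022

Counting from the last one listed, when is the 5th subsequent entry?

The day-of-month is always 11 (62, 59, 61, 61, 61, 61 days between events).
So this recurs on the 11th of every 2 months.
Next: February 2023 → February 11, 2023.
April 2023: April 11, 2023.
June 2023: June 11, 2023.
August 2023: August 11, 2023.
October 2023: October 11, 2023.

October 11, 2023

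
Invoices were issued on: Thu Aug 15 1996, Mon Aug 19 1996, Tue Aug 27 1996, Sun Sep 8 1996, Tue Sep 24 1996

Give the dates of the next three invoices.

Mon Oct 14 1996, Thu Nov 7 1996, Thu Dec 5 1996

Gaps: 4, 8, 12, 16 days — each gap is 4 larger than the previous one.
Next gap: 20 days. Tue Sep 24 1996 + 20 days = Mon Oct 14 1996.
Next gap: 24 days. Mon Oct 14 1996 + 24 days = Thu Nov 7 1996.
Next gap: 28 days. Thu Nov 7 1996 + 28 days = Thu Dec 5 1996.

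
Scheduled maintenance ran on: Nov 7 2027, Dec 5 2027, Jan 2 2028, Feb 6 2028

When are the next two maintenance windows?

Mar 5 2028, Apr 2 2028

All dates are Sundays, 28, 28, 35 days apart.
Specifically, the 1st Sunday of each month.
March 2028 — 1st Sunday is Mar 5 2028.
1st Sunday of April 2028: Apr 2 2028.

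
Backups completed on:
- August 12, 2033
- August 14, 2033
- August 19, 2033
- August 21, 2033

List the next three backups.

The gap pattern 2, 5, 2 repeats every 2 events.
These are the Fridays and Sundays of each week.
Next Friday: August 26, 2033.
The following Sunday is August 28, 2033.
The following Friday is September 2, 2033.

August 26, 2033; August 28, 2033; September 2, 2033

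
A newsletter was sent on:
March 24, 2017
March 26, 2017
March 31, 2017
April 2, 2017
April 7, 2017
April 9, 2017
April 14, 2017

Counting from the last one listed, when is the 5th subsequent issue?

April 30, 2017

Gaps: 2, 5, 2, 5, 2, 5 days — not constant, but cyclic with period 2.
The events fall on every Friday and Sunday.
Next Sunday: April 16, 2017.
The following Friday is April 21, 2017.
Next Sunday: April 23, 2017.
Next Friday: April 28, 2017.
The following Sunday is April 30, 2017.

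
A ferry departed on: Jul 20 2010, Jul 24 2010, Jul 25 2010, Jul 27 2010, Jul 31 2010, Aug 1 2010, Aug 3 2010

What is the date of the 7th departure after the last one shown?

The gap pattern 4, 1, 2, 4, 1, 2 repeats every 3 events.
These are the Tuesdays, Saturdays and Sundays of each week.
Next Saturday: Aug 7 2010.
Next Sunday: Aug 8 2010.
The following Tuesday is Aug 10 2010.
Next Saturday: Aug 14 2010.
The following Sunday is Aug 15 2010.
Next Tuesday: Aug 17 2010.
Next Saturday: Aug 21 2010.

Aug 21 2010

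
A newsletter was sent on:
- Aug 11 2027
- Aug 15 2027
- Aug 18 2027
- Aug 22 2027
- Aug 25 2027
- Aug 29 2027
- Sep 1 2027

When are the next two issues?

Sep 5 2027, Sep 8 2027

Every event lands on a Wednesday or Sunday (gaps cycle 4, 3, 4, 3, 4, 3).
So the schedule is: every Wednesday and Sunday.
Next Sunday: Sep 5 2027.
The following Wednesday is Sep 8 2027.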